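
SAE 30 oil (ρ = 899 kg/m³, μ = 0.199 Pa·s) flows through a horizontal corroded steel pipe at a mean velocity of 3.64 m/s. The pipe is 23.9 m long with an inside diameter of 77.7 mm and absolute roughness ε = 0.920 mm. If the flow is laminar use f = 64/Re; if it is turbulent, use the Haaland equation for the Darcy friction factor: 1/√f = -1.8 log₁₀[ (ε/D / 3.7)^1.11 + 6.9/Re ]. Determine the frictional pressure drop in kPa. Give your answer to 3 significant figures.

ΔP ≈ 91.8 kPa

Reynolds number Re = ρVD/μ = 899 · 3.64 · 0.0777 / 0.199 = 1278.
Re < 2300 → laminar flow, so f = 64/Re = 64/1278 = 0.05009 (the turbulent correlation is not needed).
Darcy-Weisbach: ΔP = f(L/D)(ρV²/2) = 0.05009·(23.9/0.0777)·(899·3.64²/2) = 0.05009·307.6·5956 = 9.176e+04 Pa.
ΔP = 9.176e+04 Pa = 91.8 kPa.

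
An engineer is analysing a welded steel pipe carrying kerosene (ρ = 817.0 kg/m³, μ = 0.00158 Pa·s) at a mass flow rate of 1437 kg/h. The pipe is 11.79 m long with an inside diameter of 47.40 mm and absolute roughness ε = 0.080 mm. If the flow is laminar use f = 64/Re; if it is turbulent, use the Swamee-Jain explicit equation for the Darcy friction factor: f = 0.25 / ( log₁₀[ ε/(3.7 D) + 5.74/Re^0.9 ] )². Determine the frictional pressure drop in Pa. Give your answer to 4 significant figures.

ṁ = 1437 kg/h = 1437/3600 = 0.3992 kg/s.
A = πD²/4 = π(0.0474)²/4 = 0.001765 m²; mean velocity V = ṁ/(ρA) = 0.3992/(817 · 0.001765) = 0.2769 m/s.
Reynolds number Re = ρVD/μ = 817 · 0.2769 · 0.0474 / 0.00158 = 6786.
Re > 4000 → turbulent. Relative roughness ε/D = 8e-05/0.0474 = 0.00169. Swamee-Jain: f = 0.25/(log₁₀[0.00169/3.7 + 5.74/6786^0.9])² = 0.25/(log₁₀[0.000456 + 0.00204])² = 0.25/(-2.602)² = 0.03692.
Darcy-Weisbach: ΔP = f(L/D)(ρV²/2) = 0.03692·(11.79/0.0474)·(817·0.2769²/2) = 0.03692·248.7·31.32 = 287.6 Pa.

ΔP ≈ 287.6 Pa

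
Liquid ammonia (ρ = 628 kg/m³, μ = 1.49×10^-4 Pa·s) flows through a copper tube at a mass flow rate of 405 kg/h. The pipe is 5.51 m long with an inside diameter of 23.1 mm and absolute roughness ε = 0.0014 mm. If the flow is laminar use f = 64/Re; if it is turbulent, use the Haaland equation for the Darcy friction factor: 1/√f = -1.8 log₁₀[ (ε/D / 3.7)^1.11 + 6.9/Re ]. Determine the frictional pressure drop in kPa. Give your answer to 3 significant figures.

ΔP ≈ 0.298 kPa

ṁ = 405 kg/h = 405/3600 = 0.1125 kg/s.
A = πD²/4 = π(0.0231)²/4 = 0.0004191 m²; mean velocity V = ṁ/(ρA) = 0.1125/(628 · 0.0004191) = 0.4274 m/s.
Reynolds number Re = ρVD/μ = 628 · 0.4274 · 0.0231 / 0.000149 = 4.162e+04.
Re > 4000 → turbulent. Relative roughness ε/D = 1.4e-06/0.0231 = 6.06e-05. Haaland: 1/√f = -1.8 log₁₀[(6.06e-05/3.7)^1.11 + 6.9/4.162e+04] = -1.8 log₁₀[4.87e-06 + 0.000166] = 6.782, so f = 0.02174.
Darcy-Weisbach: ΔP = f(L/D)(ρV²/2) = 0.02174·(5.51/0.0231)·(628·0.4274²/2) = 0.02174·238.5·57.37 = 297.5 Pa.
ΔP = 297.5 Pa = 0.298 kPa.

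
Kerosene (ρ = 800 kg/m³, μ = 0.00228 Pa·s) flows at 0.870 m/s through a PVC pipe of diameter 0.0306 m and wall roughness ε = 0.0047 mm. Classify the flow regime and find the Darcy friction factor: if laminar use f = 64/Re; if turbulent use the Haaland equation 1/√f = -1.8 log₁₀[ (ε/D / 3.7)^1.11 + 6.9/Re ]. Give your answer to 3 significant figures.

Re = ρVD/μ = 800·0.87·0.0306/0.00228 = 9341.
Re > 4000 → turbulent. ε/D = 4.7e-06/0.0306 = 0.000154; Haaland: 1/√f = -1.8 log₁₀[1.37e-05 + 0.000739] = 5.622, so f = 0.03163.

f ≈ 0.0316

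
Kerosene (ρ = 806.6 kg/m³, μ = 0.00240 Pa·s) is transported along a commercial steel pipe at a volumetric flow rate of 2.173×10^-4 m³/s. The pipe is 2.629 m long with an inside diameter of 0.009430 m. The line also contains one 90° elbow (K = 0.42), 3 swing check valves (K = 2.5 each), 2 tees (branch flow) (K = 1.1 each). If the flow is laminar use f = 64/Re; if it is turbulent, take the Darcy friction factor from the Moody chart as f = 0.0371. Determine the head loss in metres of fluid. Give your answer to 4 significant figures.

h_f ≈ 10.10 m

Cross-sectional area A = πD²/4 = π(0.00943)²/4 = 6.984e-05 m²; mean velocity V = Q/A = 0.0002173/6.984e-05 = 3.111 m/s.
Reynolds number Re = ρVD/μ = 806.6 · 3.111 · 0.00943 / 0.0024 = 9861.
Re > 4000 → turbulent; use the Moody-chart value f = 0.0371.
Total minor-loss coefficient ΣK = 1·0.42 + 3·2.5 + 2·1.1 = 10.1.
ΔP = [f·L/D + ΣK]·(ρV²/2) = [0.0371·2.629/0.00943 + 10.1]·(806.6·3.111²/2) = [10.34 + 10.1]·3904 = 7.989e+04 Pa.
Head loss h_f = ΔP/(ρg) = 7.989e+04/(806.6·9.81) = 10.10 m.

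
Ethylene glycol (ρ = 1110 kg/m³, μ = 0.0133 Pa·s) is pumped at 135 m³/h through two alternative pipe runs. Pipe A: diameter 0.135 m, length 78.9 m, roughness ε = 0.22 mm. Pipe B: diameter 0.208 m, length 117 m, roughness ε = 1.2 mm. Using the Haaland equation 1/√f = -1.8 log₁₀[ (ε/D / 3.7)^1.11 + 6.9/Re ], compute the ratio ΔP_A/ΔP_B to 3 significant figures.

ΔP_A/ΔP_B ≈ 4.47

Pipe A: V = Q/A = 0.0375/0.01431 = 2.62 m/s; Re = 2.952e+04; ε/D = 0.00163; Haaland → f = 0.0271; ΔP_A = f(L/D)(ρV²/2) = 6.034e+04 Pa.
Pipe B: V = Q/A = 0.0375/0.03398 = 1.104 m/s; Re = 1.916e+04; ε/D = 0.00577; Haaland → f = 0.0355; ΔP_B = f(L/D)(ρV²/2) = 1.35e+04 Pa.
ΔP_A/ΔP_B = 6.034e+04/1.35e+04 = 4.47.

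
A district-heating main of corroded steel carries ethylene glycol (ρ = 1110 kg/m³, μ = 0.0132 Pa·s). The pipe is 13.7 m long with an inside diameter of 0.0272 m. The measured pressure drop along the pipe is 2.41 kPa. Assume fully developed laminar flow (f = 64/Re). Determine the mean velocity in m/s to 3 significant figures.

For laminar flow, f = 64/Re with Re = ρVD/μ, so Darcy-Weisbach reduces to ΔP = 32μLV/D². Solving for V: V = ΔP·D²/(32μL) = 2410·(0.0272)²/(32·0.0132·13.7) = 0.3081 m/s.
Check: Re = ρVD/μ = 1110·0.3081·0.0272/0.0132 = 704.7 < 2300, so the laminar assumption holds.

V ≈ 0.308 m/s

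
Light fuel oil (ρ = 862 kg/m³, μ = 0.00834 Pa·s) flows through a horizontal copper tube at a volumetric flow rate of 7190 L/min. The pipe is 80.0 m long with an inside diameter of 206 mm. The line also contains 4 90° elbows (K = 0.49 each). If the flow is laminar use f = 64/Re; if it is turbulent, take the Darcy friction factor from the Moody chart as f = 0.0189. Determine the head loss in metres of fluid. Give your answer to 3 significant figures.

Q = 7190 L/min = 7190/60000 = 0.1198 m³/s.
Cross-sectional area A = πD²/4 = π(0.206)²/4 = 0.03333 m²; mean velocity V = Q/A = 0.1198/0.03333 = 3.595 m/s.
Reynolds number Re = ρVD/μ = 862 · 3.595 · 0.206 / 0.00834 = 7.655e+04.
Re > 4000 → turbulent; use the Moody-chart value f = 0.0189.
Total minor-loss coefficient ΣK = 4·0.49 = 1.96.
ΔP = [f·L/D + ΣK]·(ρV²/2) = [0.0189·80/0.206 + 1.96]·(862·3.595²/2) = [7.34 + 1.96]·5572 = 5.182e+04 Pa.
Head loss h_f = ΔP/(ρg) = 5.182e+04/(862·9.81) = 6.13 m.

h_f ≈ 6.13 m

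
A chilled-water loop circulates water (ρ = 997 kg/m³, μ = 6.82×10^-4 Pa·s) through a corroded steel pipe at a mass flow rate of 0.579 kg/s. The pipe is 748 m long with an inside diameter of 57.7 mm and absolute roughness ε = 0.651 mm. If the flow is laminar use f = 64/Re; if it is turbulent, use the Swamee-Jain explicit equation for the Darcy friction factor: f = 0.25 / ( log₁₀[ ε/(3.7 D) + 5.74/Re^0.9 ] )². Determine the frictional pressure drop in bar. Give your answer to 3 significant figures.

A = πD²/4 = π(0.0577)²/4 = 0.002615 m²; mean velocity V = ṁ/(ρA) = 0.579/(997 · 0.002615) = 0.2221 m/s.
Reynolds number Re = ρVD/μ = 997 · 0.2221 · 0.0577 / 0.000682 = 1.873e+04.
Re > 4000 → turbulent. Relative roughness ε/D = 0.000651/0.0577 = 0.0113. Swamee-Jain: f = 0.25/(log₁₀[0.0113/3.7 + 5.74/1.873e+04^0.9])² = 0.25/(log₁₀[0.00305 + 0.000819])² = 0.25/(-2.412)² = 0.04296.
Darcy-Weisbach: ΔP = f(L/D)(ρV²/2) = 0.04296·(748/0.0577)·(997·0.2221²/2) = 0.04296·1.296e+04·24.59 = 1.369e+04 Pa.
ΔP = 1.369e+04 Pa = 0.137 bar.

ΔP ≈ 0.137 bar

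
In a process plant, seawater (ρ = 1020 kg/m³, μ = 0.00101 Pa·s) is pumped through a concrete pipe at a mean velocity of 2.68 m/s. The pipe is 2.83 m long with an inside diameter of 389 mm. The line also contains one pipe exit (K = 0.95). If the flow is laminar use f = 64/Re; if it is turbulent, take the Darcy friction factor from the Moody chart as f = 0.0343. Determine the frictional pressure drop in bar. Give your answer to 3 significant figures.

Reynolds number Re = ρVD/μ = 1020 · 2.68 · 0.389 / 0.00101 = 1.053e+06.
Re > 4000 → turbulent; use the Moody-chart value f = 0.0343.
Total minor-loss coefficient ΣK = 1·0.95 = 0.95.
ΔP = [f·L/D + ΣK]·(ρV²/2) = [0.0343·2.83/0.389 + 0.95]·(1020·2.68²/2) = [0.2495 + 0.95]·3663 = 4394 Pa.
ΔP = 4394 Pa = 0.0439 bar.

ΔP ≈ 0.0439 bar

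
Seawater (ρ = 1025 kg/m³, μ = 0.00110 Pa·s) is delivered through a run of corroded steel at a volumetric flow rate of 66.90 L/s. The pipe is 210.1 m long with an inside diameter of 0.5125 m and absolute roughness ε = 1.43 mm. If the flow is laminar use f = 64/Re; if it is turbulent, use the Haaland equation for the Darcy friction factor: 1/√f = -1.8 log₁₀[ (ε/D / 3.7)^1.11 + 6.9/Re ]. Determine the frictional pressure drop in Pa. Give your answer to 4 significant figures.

ΔP ≈ 585.5 Pa

Q = 66.90 L/s = 66.90/1000 = 0.0669 m³/s.
Cross-sectional area A = πD²/4 = π(0.5125)²/4 = 0.2063 m²; mean velocity V = Q/A = 0.0669/0.2063 = 0.3243 m/s.
Reynolds number Re = ρVD/μ = 1025 · 0.3243 · 0.5125 / 0.0011 = 1.549e+05.
Re > 4000 → turbulent. Relative roughness ε/D = 0.00143/0.5125 = 0.00279. Haaland: 1/√f = -1.8 log₁₀[(0.00279/3.7)^1.11 + 6.9/1.549e+05] = -1.8 log₁₀[0.000342 + 4.46e-05] = 6.143, so f = 0.0265.
Darcy-Weisbach: ΔP = f(L/D)(ρV²/2) = 0.0265·(210.1/0.5125)·(1025·0.3243²/2) = 0.0265·410·53.9 = 585.5 Pa.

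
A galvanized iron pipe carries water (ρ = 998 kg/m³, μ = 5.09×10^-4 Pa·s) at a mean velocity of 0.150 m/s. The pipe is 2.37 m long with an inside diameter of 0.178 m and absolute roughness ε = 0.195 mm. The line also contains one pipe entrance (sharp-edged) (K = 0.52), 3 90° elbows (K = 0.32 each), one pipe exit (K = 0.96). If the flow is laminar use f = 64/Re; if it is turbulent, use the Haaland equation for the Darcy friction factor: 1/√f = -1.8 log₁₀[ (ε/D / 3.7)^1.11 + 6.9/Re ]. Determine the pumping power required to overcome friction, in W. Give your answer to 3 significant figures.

P ≈ 0.116 W

Reynolds number Re = ρVD/μ = 998 · 0.15 · 0.178 / 0.000509 = 5.235e+04.
Re > 4000 → turbulent. Relative roughness ε/D = 0.000195/0.178 = 0.0011. Haaland: 1/√f = -1.8 log₁₀[(0.0011/3.7)^1.11 + 6.9/5.235e+04] = -1.8 log₁₀[0.000121 + 0.000132] = 6.475, so f = 0.02385.
Total minor-loss coefficient ΣK = 1·0.52 + 3·0.32 + 1·0.96 = 2.44.
ΔP = [f·L/D + ΣK]·(ρV²/2) = [0.02385·2.37/0.178 + 2.44]·(998·0.15²/2) = [0.3176 + 2.44]·11.23 = 30.96 Pa.
Q = V·A = 0.15·0.02488 = 0.003733 m³/s.
Pumping power P = QΔP = 0.003733·30.96 = 0.1156 W = 0.116 W.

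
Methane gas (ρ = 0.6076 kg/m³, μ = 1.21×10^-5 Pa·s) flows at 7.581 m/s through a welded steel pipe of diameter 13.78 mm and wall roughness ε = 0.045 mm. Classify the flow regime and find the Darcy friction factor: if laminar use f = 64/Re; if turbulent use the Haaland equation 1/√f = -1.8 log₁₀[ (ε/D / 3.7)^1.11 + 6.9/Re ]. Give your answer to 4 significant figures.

Re = ρVD/μ = 0.6076·7.581·0.01378/1.21e-05 = 5246.
Re > 4000 → turbulent. ε/D = 4.5e-05/0.01378 = 0.00327; Haaland: 1/√f = -1.8 log₁₀[0.000407 + 0.00132] = 4.975, so f = 0.0404.

f ≈ 0.04040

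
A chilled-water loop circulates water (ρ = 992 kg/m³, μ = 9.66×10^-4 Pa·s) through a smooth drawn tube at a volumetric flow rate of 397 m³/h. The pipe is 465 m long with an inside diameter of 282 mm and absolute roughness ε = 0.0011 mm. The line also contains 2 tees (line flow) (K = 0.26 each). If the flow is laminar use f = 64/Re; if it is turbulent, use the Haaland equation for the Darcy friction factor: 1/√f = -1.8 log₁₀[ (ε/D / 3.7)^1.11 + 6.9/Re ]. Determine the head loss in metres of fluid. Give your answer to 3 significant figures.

h_f ≈ 3.50 m

Q = 397 m³/h = 397/3600 = 0.1103 m³/s.
Cross-sectional area A = πD²/4 = π(0.282)²/4 = 0.06246 m²; mean velocity V = Q/A = 0.1103/0.06246 = 1.766 m/s.
Reynolds number Re = ρVD/μ = 992 · 1.766 · 0.282 / 0.000966 = 5.113e+05.
Re > 4000 → turbulent. Relative roughness ε/D = 1.1e-06/0.282 = 3.9e-06. Haaland: 1/√f = -1.8 log₁₀[(3.9e-06/3.7)^1.11 + 6.9/5.113e+05] = -1.8 log₁₀[2.32e-07 + 1.35e-05] = 8.752, so f = 0.01305.
Total minor-loss coefficient ΣK = 2·0.26 = 0.52.
ΔP = [f·L/D + ΣK]·(ρV²/2) = [0.01305·465/0.282 + 0.52]·(992·1.766²/2) = [21.53 + 0.52]·1546 = 3.409e+04 Pa.
Head loss h_f = ΔP/(ρg) = 3.409e+04/(992·9.81) = 3.50 m.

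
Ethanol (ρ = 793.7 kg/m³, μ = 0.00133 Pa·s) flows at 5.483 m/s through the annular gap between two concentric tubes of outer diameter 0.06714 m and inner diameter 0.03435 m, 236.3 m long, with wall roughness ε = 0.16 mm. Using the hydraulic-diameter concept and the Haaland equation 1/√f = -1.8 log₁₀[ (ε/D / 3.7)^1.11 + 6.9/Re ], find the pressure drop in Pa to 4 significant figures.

Hydraulic diameter D_h = 4A/P = D_o - D_i = 0.06714 - 0.03435 = 0.03279 m.
Re = ρVD_h/μ = 793.7·5.483·0.03279/0.00133 = 1.073e+05.
ε/D_h = 0.00016/0.03279 = 0.00488; Haaland gives 1/√f = -1.8 log₁₀[0.000636+6.43e-05] = 5.679, so f = 0.03101.
ΔP = f(L/D_h)(ρV²/2) = 0.03101·236.3/0.03279·1.193e+04 = 2.666e+06 Pa.

ΔP ≈ 2666000 Pa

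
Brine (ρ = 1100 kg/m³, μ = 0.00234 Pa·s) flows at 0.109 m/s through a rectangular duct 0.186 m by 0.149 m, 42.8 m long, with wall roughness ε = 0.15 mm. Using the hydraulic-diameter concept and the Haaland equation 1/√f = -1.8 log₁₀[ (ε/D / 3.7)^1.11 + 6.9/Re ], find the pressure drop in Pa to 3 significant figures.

Hydraulic diameter D_h = 4A/P = 4·(0.186·0.149)/(2·(0.186+0.149)) = 0.1109/0.67 = 0.1655 m.
Re = ρVD_h/μ = 1100·0.109·0.1655/0.00234 = 8478.
ε/D_h = 0.00015/0.1655 = 0.000907; Haaland gives 1/√f = -1.8 log₁₀[9.82e-05+0.000814] = 5.472, so f = 0.0334.
ΔP = f(L/D_h)(ρV²/2) = 0.0334·42.8/0.1655·6.535 = 56.45 Pa.

ΔP ≈ 56.5 Pa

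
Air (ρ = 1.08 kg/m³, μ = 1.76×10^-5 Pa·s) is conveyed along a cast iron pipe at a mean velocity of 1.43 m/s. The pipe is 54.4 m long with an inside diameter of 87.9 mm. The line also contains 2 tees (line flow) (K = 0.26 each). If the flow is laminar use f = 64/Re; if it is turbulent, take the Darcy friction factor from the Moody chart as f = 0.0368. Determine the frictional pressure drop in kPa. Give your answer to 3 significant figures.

Reynolds number Re = ρVD/μ = 1.08 · 1.43 · 0.0879 / 1.76e-05 = 7713.
Re > 4000 → turbulent; use the Moody-chart value f = 0.0368.
Total minor-loss coefficient ΣK = 2·0.26 = 0.52.
ΔP = [f·L/D + ΣK]·(ρV²/2) = [0.0368·54.4/0.0879 + 0.52]·(1.08·1.43²/2) = [22.77 + 0.52]·1.104 = 25.72 Pa.
ΔP = 25.72 Pa = 0.0257 kPa.

ΔP ≈ 0.0257 kPa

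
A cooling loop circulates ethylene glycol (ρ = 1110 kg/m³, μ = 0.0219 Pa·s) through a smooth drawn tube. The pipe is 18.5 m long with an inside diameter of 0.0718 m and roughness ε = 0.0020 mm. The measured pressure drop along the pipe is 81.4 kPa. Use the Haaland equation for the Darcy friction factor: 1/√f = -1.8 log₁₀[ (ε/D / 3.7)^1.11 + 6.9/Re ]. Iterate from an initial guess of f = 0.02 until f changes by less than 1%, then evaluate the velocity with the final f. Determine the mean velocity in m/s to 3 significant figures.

Rearranging Darcy-Weisbach: V = √(2·ΔP·D/(f·L·ρ)). With ε/D = 2e-06/0.0718 = 2.79e-05, iterate starting from f = 0.02:
  f = 0.02 → V = √(2·8.14e+04·0.0718/(0.02·18.5·1110)) = 5.335 m/s; Re = ρVD/μ = 1.941e+04; f → 0.02598
  f = 0.02598 → V = 4.681 m/s; Re = 1.703e+04; f → 0.02685
  f = 0.02685 → V = 4.604 m/s; Re = 1.676e+04; f → 0.02697
Converged (Δf/f < 1%). With the final f = 0.02697: V = √(2·8.14e+04·0.0718/(0.02697·18.5·1110)) = 4.594 m/s.

V ≈ 4.59 m/s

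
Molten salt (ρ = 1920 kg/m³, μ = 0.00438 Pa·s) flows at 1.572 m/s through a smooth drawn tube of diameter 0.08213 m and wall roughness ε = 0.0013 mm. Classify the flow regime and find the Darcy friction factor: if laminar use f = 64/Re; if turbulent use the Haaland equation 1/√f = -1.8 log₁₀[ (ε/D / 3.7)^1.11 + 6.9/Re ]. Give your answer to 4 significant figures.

f ≈ 0.02019

Re = ρVD/μ = 1920·1.572·0.08213/0.00438 = 5.66e+04.
Re > 4000 → turbulent. ε/D = 1.3e-06/0.08213 = 1.58e-05; Haaland: 1/√f = -1.8 log₁₀[1.1e-06 + 0.000122] = 7.038, so f = 0.02019.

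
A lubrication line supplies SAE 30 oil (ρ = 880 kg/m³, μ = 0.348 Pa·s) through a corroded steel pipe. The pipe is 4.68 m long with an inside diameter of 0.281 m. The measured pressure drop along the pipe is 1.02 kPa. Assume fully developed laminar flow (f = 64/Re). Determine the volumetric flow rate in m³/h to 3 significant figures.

Q ≈ 345 m³/h

For laminar flow, f = 64/Re with Re = ρVD/μ, so Darcy-Weisbach reduces to ΔP = 32μLV/D². Solving for V: V = ΔP·D²/(32μL) = 1020·(0.281)²/(32·0.348·4.68) = 1.545 m/s.
Check: Re = ρVD/μ = 880·1.545·0.281/0.348 = 1098 < 2300, so the laminar assumption holds.
Q = V·A = 1.545·(π/4·0.281²) = 0.09584 m³/s = 345 m³/h.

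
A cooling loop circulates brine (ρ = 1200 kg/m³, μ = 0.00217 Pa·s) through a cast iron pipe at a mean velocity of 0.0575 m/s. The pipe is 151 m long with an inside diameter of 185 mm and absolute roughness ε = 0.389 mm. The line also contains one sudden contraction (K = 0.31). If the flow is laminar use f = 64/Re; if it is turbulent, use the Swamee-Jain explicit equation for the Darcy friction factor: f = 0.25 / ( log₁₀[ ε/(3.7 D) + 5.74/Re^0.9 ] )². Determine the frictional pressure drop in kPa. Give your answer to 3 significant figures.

Reynolds number Re = ρVD/μ = 1200 · 0.0575 · 0.185 / 0.00217 = 5882.
Re > 4000 → turbulent. Relative roughness ε/D = 0.000389/0.185 = 0.0021. Swamee-Jain: f = 0.25/(log₁₀[0.0021/3.7 + 5.74/5882^0.9])² = 0.25/(log₁₀[0.000568 + 0.00232])² = 0.25/(-2.539)² = 0.03879.
Total minor-loss coefficient ΣK = 1·0.31 = 0.31.
ΔP = [f·L/D + ΣK]·(ρV²/2) = [0.03879·151/0.185 + 0.31]·(1200·0.0575²/2) = [31.66 + 0.31]·1.984 = 63.42 Pa.
ΔP = 63.42 Pa = 0.0634 kPa.

ΔP ≈ 0.0634 kPa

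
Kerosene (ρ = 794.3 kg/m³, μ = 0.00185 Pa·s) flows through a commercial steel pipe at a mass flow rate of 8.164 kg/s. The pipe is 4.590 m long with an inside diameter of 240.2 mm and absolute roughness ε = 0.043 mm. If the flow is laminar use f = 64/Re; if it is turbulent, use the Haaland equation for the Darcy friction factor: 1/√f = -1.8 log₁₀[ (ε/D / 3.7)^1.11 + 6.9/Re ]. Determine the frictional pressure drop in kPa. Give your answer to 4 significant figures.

ΔP ≈ 0.009798 kPa

A = πD²/4 = π(0.2402)²/4 = 0.04531 m²; mean velocity V = ṁ/(ρA) = 8.164/(794.3 · 0.04531) = 0.2268 m/s.
Reynolds number Re = ρVD/μ = 794.3 · 0.2268 · 0.2402 / 0.00185 = 2.339e+04.
Re > 4000 → turbulent. Relative roughness ε/D = 4.3e-05/0.2402 = 0.000179. Haaland: 1/√f = -1.8 log₁₀[(0.000179/3.7)^1.11 + 6.9/2.339e+04] = -1.8 log₁₀[1.62e-05 + 0.000295] = 6.313, so f = 0.0251.
Darcy-Weisbach: ΔP = f(L/D)(ρV²/2) = 0.0251·(4.59/0.2402)·(794.3·0.2268²/2) = 0.0251·19.11·20.43 = 9.798 Pa.
ΔP = 9.798 Pa = 0.009798 kPa.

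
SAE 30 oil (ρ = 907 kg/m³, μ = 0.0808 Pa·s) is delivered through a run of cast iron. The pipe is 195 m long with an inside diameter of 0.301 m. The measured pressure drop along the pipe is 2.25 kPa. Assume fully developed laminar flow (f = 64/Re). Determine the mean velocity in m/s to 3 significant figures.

V ≈ 0.404 m/s

For laminar flow, f = 64/Re with Re = ρVD/μ, so Darcy-Weisbach reduces to ΔP = 32μLV/D². Solving for V: V = ΔP·D²/(32μL) = 2250·(0.301)²/(32·0.0808·195) = 0.4043 m/s.
Check: Re = ρVD/μ = 907·0.4043·0.301/0.0808 = 1366 < 2300, so the laminar assumption holds.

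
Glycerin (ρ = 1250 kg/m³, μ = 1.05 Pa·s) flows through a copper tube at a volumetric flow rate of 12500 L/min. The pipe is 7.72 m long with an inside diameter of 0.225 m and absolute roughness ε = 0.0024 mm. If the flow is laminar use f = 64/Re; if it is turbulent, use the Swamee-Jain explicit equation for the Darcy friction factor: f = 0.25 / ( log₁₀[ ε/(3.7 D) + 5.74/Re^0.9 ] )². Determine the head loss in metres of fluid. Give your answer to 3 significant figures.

Q = 12500 L/min = 12500/60000 = 0.2083 m³/s.
Cross-sectional area A = πD²/4 = π(0.225)²/4 = 0.03976 m²; mean velocity V = Q/A = 0.2083/0.03976 = 5.24 m/s.
Reynolds number Re = ρVD/μ = 1250 · 5.24 · 0.225 / 1.05 = 1403.
Re < 2300 → laminar flow, so f = 64/Re = 64/1403 = 0.0456 (the turbulent correlation is not needed).
Darcy-Weisbach: ΔP = f(L/D)(ρV²/2) = 0.0456·(7.72/0.225)·(1250·5.24²/2) = 0.0456·34.31·1.716e+04 = 2.685e+04 Pa.
Head loss h_f = ΔP/(ρg) = 2.685e+04/(1250·9.81) = 2.19 m.

h_f ≈ 2.19 m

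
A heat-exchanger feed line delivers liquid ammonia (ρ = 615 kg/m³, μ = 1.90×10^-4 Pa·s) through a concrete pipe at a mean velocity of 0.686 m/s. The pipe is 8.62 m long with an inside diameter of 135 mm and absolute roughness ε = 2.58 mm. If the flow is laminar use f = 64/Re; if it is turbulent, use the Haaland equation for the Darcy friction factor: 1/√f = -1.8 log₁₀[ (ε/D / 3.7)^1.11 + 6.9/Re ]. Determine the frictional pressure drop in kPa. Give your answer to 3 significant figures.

Reynolds number Re = ρVD/μ = 615 · 0.686 · 0.135 / 0.00019 = 2.998e+05.
Re > 4000 → turbulent. Relative roughness ε/D = 0.00258/0.135 = 0.0191. Haaland: 1/√f = -1.8 log₁₀[(0.0191/3.7)^1.11 + 6.9/2.998e+05] = -1.8 log₁₀[0.00289 + 2.3e-05] = 4.563, so f = 0.04803.
Darcy-Weisbach: ΔP = f(L/D)(ρV²/2) = 0.04803·(8.62/0.135)·(615·0.686²/2) = 0.04803·63.85·144.7 = 443.8 Pa.
ΔP = 443.8 Pa = 0.444 kPa.

ΔP ≈ 0.444 kPa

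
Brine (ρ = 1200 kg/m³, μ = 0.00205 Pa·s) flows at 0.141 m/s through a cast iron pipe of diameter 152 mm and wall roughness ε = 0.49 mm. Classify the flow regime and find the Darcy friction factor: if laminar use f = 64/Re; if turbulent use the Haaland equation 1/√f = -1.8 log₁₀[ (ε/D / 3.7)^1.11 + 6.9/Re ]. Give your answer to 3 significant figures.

Re = ρVD/μ = 1200·0.141·0.152/0.00205 = 1.255e+04.
Re > 4000 → turbulent. ε/D = 0.00049/0.152 = 0.00322; Haaland: 1/√f = -1.8 log₁₀[0.000401 + 0.00055] = 5.439, so f = 0.0338.

f ≈ 0.0338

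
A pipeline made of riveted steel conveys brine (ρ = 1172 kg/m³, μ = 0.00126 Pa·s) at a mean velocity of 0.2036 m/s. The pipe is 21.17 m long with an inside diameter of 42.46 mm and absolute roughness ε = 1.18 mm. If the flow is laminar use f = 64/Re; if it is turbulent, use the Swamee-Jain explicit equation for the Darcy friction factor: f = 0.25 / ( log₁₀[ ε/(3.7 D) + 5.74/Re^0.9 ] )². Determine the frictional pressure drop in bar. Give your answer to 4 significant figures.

ΔP ≈ 0.007325 bar

Reynolds number Re = ρVD/μ = 1172 · 0.2036 · 0.04246 / 0.00126 = 8041.
Re > 4000 → turbulent. Relative roughness ε/D = 0.00118/0.04246 = 0.0278. Swamee-Jain: f = 0.25/(log₁₀[0.0278/3.7 + 5.74/8041^0.9])² = 0.25/(log₁₀[0.00751 + 0.00175])² = 0.25/(-2.033)² = 0.06048.
Darcy-Weisbach: ΔP = f(L/D)(ρV²/2) = 0.06048·(21.17/0.04246)·(1172·0.2036²/2) = 0.06048·498.6·24.29 = 732.5 Pa.
ΔP = 732.5 Pa = 0.007325 bar.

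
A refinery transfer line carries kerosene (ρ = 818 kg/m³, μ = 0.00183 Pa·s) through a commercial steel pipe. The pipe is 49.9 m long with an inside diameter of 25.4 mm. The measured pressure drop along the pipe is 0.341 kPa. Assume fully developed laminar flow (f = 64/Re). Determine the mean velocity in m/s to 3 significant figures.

For laminar flow, f = 64/Re with Re = ρVD/μ, so Darcy-Weisbach reduces to ΔP = 32μLV/D². Solving for V: V = ΔP·D²/(32μL) = 341·(0.0254)²/(32·0.00183·49.9) = 0.07529 m/s.
Check: Re = ρVD/μ = 818·0.07529·0.0254/0.00183 = 854.8 < 2300, so the laminar assumption holds.

V ≈ 0.0753 m/s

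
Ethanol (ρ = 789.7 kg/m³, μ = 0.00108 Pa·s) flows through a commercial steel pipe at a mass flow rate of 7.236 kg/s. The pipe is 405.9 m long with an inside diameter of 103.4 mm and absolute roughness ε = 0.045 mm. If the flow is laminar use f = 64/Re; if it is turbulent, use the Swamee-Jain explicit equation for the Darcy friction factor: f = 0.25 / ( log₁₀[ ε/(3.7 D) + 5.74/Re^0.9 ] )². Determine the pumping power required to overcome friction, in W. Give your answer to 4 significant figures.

A = πD²/4 = π(0.1034)²/4 = 0.008397 m²; mean velocity V = ṁ/(ρA) = 7.236/(789.7 · 0.008397) = 1.091 m/s.
Reynolds number Re = ρVD/μ = 789.7 · 1.091 · 0.1034 / 0.00108 = 8.25e+04.
Re > 4000 → turbulent. Relative roughness ε/D = 4.5e-05/0.1034 = 0.000435. Swamee-Jain: f = 0.25/(log₁₀[0.000435/3.7 + 5.74/8.25e+04^0.9])² = 0.25/(log₁₀[0.000118 + 0.000216])² = 0.25/(-3.477)² = 0.02068.
Darcy-Weisbach: ΔP = f(L/D)(ρV²/2) = 0.02068·(405.9/0.1034)·(789.7·1.091²/2) = 0.02068·3926·470.2 = 3.817e+04 Pa.
Q = ṁ/ρ = 7.236/789.7 = 0.009163 m³/s.
Pumping power P = QΔP = 0.009163·3.817e+04 = 349.71 W = 349.7 W.

P ≈ 349.7 W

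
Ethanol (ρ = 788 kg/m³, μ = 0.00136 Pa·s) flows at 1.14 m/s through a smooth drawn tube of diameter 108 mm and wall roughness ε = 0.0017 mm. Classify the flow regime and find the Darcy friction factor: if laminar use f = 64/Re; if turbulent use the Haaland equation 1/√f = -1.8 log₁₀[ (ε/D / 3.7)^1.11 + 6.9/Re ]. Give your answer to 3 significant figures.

f ≈ 0.0192

Re = ρVD/μ = 788·1.14·0.108/0.00136 = 7.134e+04.
Re > 4000 → turbulent. ε/D = 1.7e-06/0.108 = 1.57e-05; Haaland: 1/√f = -1.8 log₁₀[1.09e-06 + 9.67e-05] = 7.217, so f = 0.0192.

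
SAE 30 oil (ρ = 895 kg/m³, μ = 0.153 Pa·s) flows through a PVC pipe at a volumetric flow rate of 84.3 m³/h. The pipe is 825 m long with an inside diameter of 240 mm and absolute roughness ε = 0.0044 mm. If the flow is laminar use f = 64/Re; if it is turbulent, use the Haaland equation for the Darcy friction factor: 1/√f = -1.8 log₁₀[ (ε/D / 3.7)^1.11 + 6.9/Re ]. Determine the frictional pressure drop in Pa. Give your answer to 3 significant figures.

Q = 84.3 m³/h = 84.3/3600 = 0.02342 m³/s.
Cross-sectional area A = πD²/4 = π(0.24)²/4 = 0.04524 m²; mean velocity V = Q/A = 0.02342/0.04524 = 0.5176 m/s.
Reynolds number Re = ρVD/μ = 895 · 0.5176 · 0.24 / 0.153 = 726.7.
Re < 2300 → laminar flow, so f = 64/Re = 64/726.7 = 0.08807 (the turbulent correlation is not needed).
Darcy-Weisbach: ΔP = f(L/D)(ρV²/2) = 0.08807·(825/0.24)·(895·0.5176²/2) = 0.08807·3438·119.9 = 3.63e+04 Pa.

ΔP ≈ 36300 Pa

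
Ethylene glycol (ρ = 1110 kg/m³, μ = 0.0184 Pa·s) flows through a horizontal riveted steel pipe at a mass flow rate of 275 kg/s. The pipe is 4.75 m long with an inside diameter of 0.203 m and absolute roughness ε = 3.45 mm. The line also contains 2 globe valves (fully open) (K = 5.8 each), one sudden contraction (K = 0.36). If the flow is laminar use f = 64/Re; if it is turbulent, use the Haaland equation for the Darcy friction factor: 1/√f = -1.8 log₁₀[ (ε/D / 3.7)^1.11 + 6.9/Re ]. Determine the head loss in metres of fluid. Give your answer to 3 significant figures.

h_f ≈ 39.0 m

A = πD²/4 = π(0.203)²/4 = 0.03237 m²; mean velocity V = ṁ/(ρA) = 275/(1110 · 0.03237) = 7.655 m/s.
Reynolds number Re = ρVD/μ = 1110 · 7.655 · 0.203 / 0.0184 = 9.374e+04.
Re > 4000 → turbulent. Relative roughness ε/D = 0.00345/0.203 = 0.017. Haaland: 1/√f = -1.8 log₁₀[(0.017/3.7)^1.11 + 6.9/9.374e+04] = -1.8 log₁₀[0.00254 + 7.36e-05] = 4.649, so f = 0.04627.
Total minor-loss coefficient ΣK = 2·5.8 + 1·0.36 = 12.
ΔP = [f·L/D + ΣK]·(ρV²/2) = [0.04627·4.75/0.203 + 12]·(1110·7.655²/2) = [1.083 + 12]·3.252e+04 = 4.241e+05 Pa.
Head loss h_f = ΔP/(ρg) = 4.241e+05/(1110·9.81) = 39.0 m.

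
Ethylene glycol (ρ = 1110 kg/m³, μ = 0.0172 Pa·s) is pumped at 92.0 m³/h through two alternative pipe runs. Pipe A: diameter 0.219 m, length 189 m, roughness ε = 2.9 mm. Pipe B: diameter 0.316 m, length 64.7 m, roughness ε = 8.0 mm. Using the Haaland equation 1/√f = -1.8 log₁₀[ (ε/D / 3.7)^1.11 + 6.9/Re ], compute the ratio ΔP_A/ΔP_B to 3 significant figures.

ΔP_A/ΔP_B ≈ 14.6

Pipe A: V = Q/A = 0.02556/0.03767 = 0.6784 m/s; Re = 9588; ε/D = 0.0132; Haaland → f = 0.04646; ΔP_A = f(L/D)(ρV²/2) = 1.024e+04 Pa.
Pipe B: V = Q/A = 0.02556/0.07843 = 0.3259 m/s; Re = 6645; ε/D = 0.0253; Haaland → f = 0.05826; ΔP_B = f(L/D)(ρV²/2) = 702.9 Pa.
ΔP_A/ΔP_B = 1.024e+04/702.9 = 14.6.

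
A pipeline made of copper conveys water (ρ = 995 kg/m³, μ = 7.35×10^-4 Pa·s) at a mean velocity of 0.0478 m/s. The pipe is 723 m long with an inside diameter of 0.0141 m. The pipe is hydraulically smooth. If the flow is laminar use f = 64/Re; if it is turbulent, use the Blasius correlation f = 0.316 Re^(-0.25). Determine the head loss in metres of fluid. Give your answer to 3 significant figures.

Reynolds number Re = ρVD/μ = 995 · 0.0478 · 0.0141 / 0.000735 = 912.4.
Re < 2300 → laminar flow, so f = 64/Re = 64/912.4 = 0.07015 (the turbulent correlation is not needed).
Darcy-Weisbach: ΔP = f(L/D)(ρV²/2) = 0.07015·(723/0.0141)·(995·0.0478²/2) = 0.07015·5.128e+04·1.137 = 4089 Pa.
Head loss h_f = ΔP/(ρg) = 4089/(995·9.81) = 0.419 m.

h_f ≈ 0.419 m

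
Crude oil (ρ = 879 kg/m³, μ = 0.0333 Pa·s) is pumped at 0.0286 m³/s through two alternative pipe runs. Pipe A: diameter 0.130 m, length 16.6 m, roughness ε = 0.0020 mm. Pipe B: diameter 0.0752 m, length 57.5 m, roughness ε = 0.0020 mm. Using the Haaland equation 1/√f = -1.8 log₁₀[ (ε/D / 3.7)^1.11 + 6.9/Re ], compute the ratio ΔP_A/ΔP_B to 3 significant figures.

ΔP_A/ΔP_B ≈ 0.0217

Pipe A: V = Q/A = 0.0286/0.01327 = 2.155 m/s; Re = 7394; ε/D = 1.54e-05; Haaland → f = 0.03363; ΔP_A = f(L/D)(ρV²/2) = 8762 Pa.
Pipe B: V = Q/A = 0.0286/0.004441 = 6.439 m/s; Re = 1.278e+04; ε/D = 2.66e-05; Haaland → f = 0.02893; ΔP_B = f(L/D)(ρV²/2) = 4.031e+05 Pa.
ΔP_A/ΔP_B = 8762/4.031e+05 = 0.0217.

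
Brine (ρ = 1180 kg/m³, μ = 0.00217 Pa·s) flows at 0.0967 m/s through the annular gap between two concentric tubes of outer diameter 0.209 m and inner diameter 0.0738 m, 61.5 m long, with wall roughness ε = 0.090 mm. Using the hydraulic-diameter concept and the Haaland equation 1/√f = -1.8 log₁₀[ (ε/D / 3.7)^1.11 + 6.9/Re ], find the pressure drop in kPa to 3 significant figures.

Hydraulic diameter D_h = 4A/P = D_o - D_i = 0.209 - 0.0738 = 0.1352 m.
Re = ρVD_h/μ = 1180·0.0967·0.1352/0.00217 = 7109.
ε/D_h = 9e-05/0.1352 = 0.000666; Haaland gives 1/√f = -1.8 log₁₀[6.97e-05+0.000971] = 5.369, so f = 0.03469.
ΔP = f(L/D_h)(ρV²/2) = 0.03469·61.5/0.1352·5.517 = 87.05 Pa.
ΔP = 0.0871 kPa.

ΔP ≈ 0.0871 kPa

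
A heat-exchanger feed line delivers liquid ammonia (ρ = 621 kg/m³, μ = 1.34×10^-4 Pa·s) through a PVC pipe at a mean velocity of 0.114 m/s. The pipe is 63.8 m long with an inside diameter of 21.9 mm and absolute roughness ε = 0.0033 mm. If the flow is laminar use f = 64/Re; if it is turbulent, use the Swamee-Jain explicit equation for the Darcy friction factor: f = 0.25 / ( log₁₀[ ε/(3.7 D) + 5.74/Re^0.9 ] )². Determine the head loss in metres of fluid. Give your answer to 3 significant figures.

h_f ≈ 0.0580 m

Reynolds number Re = ρVD/μ = 621 · 0.114 · 0.0219 / 0.000134 = 1.157e+04.
Re > 4000 → turbulent. Relative roughness ε/D = 3.3e-06/0.0219 = 0.000151. Swamee-Jain: f = 0.25/(log₁₀[0.000151/3.7 + 5.74/1.157e+04^0.9])² = 0.25/(log₁₀[4.07e-05 + 0.00126])² = 0.25/(-2.884)² = 0.03005.
Darcy-Weisbach: ΔP = f(L/D)(ρV²/2) = 0.03005·(63.8/0.0219)·(621·0.114²/2) = 0.03005·2913·4.035 = 353.3 Pa.
Head loss h_f = ΔP/(ρg) = 353.3/(621·9.81) = 0.0580 m.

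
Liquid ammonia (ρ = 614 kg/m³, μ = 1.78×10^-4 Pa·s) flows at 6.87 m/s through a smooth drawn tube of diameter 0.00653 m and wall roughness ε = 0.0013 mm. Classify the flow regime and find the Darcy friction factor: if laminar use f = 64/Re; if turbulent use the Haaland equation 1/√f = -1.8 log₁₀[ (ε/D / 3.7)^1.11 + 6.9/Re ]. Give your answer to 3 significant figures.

Re = ρVD/μ = 614·6.87·0.00653/0.000178 = 1.547e+05.
Re > 4000 → turbulent. ε/D = 1.3e-06/0.00653 = 0.000199; Haaland: 1/√f = -1.8 log₁₀[1.82e-05 + 4.46e-05] = 7.563, so f = 0.01748.

f ≈ 0.0175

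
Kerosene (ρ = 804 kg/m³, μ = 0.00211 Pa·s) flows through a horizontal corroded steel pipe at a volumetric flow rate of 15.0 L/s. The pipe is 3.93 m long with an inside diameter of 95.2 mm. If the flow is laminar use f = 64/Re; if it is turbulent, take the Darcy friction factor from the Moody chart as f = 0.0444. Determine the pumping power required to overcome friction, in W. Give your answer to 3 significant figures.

P ≈ 49.1 W

Q = 15.0 L/s = 15.0/1000 = 0.015 m³/s.
Cross-sectional area A = πD²/4 = π(0.0952)²/4 = 0.007118 m²; mean velocity V = Q/A = 0.015/0.007118 = 2.107 m/s.
Reynolds number Re = ρVD/μ = 804 · 2.107 · 0.0952 / 0.00211 = 7.644e+04.
Re > 4000 → turbulent; use the Moody-chart value f = 0.0444.
Darcy-Weisbach: ΔP = f(L/D)(ρV²/2) = 0.0444·(3.93/0.0952)·(804·2.107²/2) = 0.0444·41.28·1785 = 3272 Pa.
Pumping power P = QΔP = 0.015·3272 = 49.08 W = 49.1 W.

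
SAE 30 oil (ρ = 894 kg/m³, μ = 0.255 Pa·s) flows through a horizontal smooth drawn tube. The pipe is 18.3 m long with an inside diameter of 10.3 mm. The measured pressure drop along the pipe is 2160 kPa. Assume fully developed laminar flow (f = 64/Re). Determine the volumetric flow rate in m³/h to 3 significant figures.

Q ≈ 0.460 m³/h

For laminar flow, f = 64/Re with Re = ρVD/μ, so Darcy-Weisbach reduces to ΔP = 32μLV/D². Solving for V: V = ΔP·D²/(32μL) = 2.16e+06·(0.0103)²/(32·0.255·18.3) = 1.535 m/s.
Check: Re = ρVD/μ = 894·1.535·0.0103/0.255 = 55.41 < 2300, so the laminar assumption holds.
Q = V·A = 1.535·(π/4·0.0103²) = 0.0001279 m³/s = 0.460 m³/h.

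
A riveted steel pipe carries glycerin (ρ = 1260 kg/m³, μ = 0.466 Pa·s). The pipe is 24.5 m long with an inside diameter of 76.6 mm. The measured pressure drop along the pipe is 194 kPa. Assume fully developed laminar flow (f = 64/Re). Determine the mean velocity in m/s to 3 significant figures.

For laminar flow, f = 64/Re with Re = ρVD/μ, so Darcy-Weisbach reduces to ΔP = 32μLV/D². Solving for V: V = ΔP·D²/(32μL) = 1.94e+05·(0.0766)²/(32·0.466·24.5) = 3.116 m/s.
Check: Re = ρVD/μ = 1260·3.116·0.0766/0.466 = 645.3 < 2300, so the laminar assumption holds.

V ≈ 3.12 m/s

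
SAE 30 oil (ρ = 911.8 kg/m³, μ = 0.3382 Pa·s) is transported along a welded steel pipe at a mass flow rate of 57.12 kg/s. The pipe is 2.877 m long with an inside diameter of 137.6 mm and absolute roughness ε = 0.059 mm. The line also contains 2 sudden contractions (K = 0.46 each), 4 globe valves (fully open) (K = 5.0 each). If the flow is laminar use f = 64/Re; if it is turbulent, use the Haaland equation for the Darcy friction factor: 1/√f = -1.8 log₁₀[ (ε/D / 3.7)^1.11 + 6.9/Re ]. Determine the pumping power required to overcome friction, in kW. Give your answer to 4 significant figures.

P ≈ 11.04 kW

A = πD²/4 = π(0.1376)²/4 = 0.01487 m²; mean velocity V = ṁ/(ρA) = 57.12/(911.8 · 0.01487) = 4.213 m/s.
Reynolds number Re = ρVD/μ = 911.8 · 4.213 · 0.1376 / 0.338 = 1563.
Re < 2300 → laminar flow, so f = 64/Re = 64/1563 = 0.04095 (the turbulent correlation is not needed).
Total minor-loss coefficient ΣK = 2·0.46 + 4·5 = 20.9.
ΔP = [f·L/D + ΣK]·(ρV²/2) = [0.04095·2.877/0.1376 + 20.9]·(911.8·4.213²/2) = [0.8562 + 20.9]·8091 = 1.762e+05 Pa.
Q = ṁ/ρ = 57.12/911.8 = 0.06265 m³/s.
Pumping power P = QΔP = 0.06265·1.762e+05 = 11037 W = 11.04 kW.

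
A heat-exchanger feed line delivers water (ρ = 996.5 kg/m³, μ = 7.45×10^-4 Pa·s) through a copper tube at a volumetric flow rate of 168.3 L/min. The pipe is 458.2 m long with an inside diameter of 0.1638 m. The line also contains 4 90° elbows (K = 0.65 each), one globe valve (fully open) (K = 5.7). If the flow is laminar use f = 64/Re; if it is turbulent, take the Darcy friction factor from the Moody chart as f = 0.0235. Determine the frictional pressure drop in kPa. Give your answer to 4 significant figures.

Q = 168.3 L/min = 168.3/60000 = 0.002805 m³/s.
Cross-sectional area A = πD²/4 = π(0.1638)²/4 = 0.02107 m²; mean velocity V = Q/A = 0.002805/0.02107 = 0.1331 m/s.
Reynolds number Re = ρVD/μ = 996.5 · 0.1331 · 0.1638 / 0.000745 = 2.916e+04.
Re > 4000 → turbulent; use the Moody-chart value f = 0.0235.
Total minor-loss coefficient ΣK = 4·0.65 + 1·5.7 = 8.3.
ΔP = [f·L/D + ΣK]·(ρV²/2) = [0.0235·458.2/0.1638 + 8.3]·(996.5·0.1331²/2) = [65.74 + 8.3]·8.828 = 653.6 Pa.
ΔP = 653.6 Pa = 0.6536 kPa.

ΔP ≈ 0.6536 kPa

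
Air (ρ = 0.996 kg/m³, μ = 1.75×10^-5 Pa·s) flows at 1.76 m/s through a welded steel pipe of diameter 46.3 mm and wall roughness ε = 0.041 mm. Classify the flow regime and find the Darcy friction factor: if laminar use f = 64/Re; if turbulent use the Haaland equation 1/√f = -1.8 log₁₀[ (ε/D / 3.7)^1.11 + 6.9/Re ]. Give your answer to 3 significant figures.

f ≈ 0.0394

Re = ρVD/μ = 0.996·1.76·0.0463/1.75e-05 = 4638.
Re > 4000 → turbulent. ε/D = 4.1e-05/0.0463 = 0.000886; Haaland: 1/√f = -1.8 log₁₀[9.57e-05 + 0.00149] = 5.041, so f = 0.03936.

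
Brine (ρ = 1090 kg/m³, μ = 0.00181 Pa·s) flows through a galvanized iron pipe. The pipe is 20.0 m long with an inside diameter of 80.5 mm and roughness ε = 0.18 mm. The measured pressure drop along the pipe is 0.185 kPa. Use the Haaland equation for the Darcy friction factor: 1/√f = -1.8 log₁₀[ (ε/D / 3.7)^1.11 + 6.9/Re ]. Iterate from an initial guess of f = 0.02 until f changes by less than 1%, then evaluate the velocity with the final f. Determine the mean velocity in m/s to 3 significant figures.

V ≈ 0.200 m/s

Rearranging Darcy-Weisbach: V = √(2·ΔP·D/(f·L·ρ)). With ε/D = 0.00018/0.0805 = 0.00224, iterate starting from f = 0.02:
  f = 0.02 → V = √(2·185·0.0805/(0.02·20·1090)) = 0.2614 m/s; Re = ρVD/μ = 1.267e+04; f → 0.03232
  f = 0.03232 → V = 0.2056 m/s; Re = 9968; f → 0.03389
  f = 0.03389 → V = 0.2008 m/s; Re = 9734; f → 0.03406
Converged (Δf/f < 1%). With the final f = 0.03406: V = √(2·185·0.0805/(0.03406·20·1090)) = 0.2003 m/s.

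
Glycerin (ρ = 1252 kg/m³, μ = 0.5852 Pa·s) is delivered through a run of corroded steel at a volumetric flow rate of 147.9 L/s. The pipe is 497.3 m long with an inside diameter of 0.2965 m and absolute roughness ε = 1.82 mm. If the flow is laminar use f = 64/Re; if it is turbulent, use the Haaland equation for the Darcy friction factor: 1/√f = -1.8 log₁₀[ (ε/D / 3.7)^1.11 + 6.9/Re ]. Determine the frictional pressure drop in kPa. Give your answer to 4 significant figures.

Q = 147.9 L/s = 147.9/1000 = 0.1479 m³/s.
Cross-sectional area A = πD²/4 = π(0.2965)²/4 = 0.06905 m²; mean velocity V = Q/A = 0.1479/0.06905 = 2.142 m/s.
Reynolds number Re = ρVD/μ = 1252 · 2.142 · 0.2965 / 0.585 = 1359.
Re < 2300 → laminar flow, so f = 64/Re = 64/1359 = 0.0471 (the turbulent correlation is not needed).
Darcy-Weisbach: ΔP = f(L/D)(ρV²/2) = 0.0471·(497.3/0.2965)·(1252·2.142²/2) = 0.0471·1677·2872 = 2.269e+05 Pa.
ΔP = 2.269e+05 Pa = 226.9 kPa.

ΔP ≈ 226.9 kPa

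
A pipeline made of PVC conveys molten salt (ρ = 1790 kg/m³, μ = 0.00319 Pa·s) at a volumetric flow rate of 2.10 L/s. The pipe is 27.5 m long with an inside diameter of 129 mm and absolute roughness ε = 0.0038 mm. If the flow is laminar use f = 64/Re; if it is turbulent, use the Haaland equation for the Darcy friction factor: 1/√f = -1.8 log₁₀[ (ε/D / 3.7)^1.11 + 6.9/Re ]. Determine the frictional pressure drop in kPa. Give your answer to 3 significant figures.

ΔP ≈ 0.146 kPa

Q = 2.10 L/s = 2.10/1000 = 0.0021 m³/s.
Cross-sectional area A = πD²/4 = π(0.129)²/4 = 0.01307 m²; mean velocity V = Q/A = 0.0021/0.01307 = 0.1607 m/s.
Reynolds number Re = ρVD/μ = 1790 · 0.1607 · 0.129 / 0.00319 = 1.163e+04.
Re > 4000 → turbulent. Relative roughness ε/D = 3.8e-06/0.129 = 2.95e-05. Haaland: 1/√f = -1.8 log₁₀[(2.95e-05/3.7)^1.11 + 6.9/1.163e+04] = -1.8 log₁₀[2.19e-06 + 0.000593] = 5.805, so f = 0.02967.
Darcy-Weisbach: ΔP = f(L/D)(ρV²/2) = 0.02967·(27.5/0.129)·(1790·0.1607²/2) = 0.02967·213.2·23.11 = 146.2 Pa.
ΔP = 146.2 Pa = 0.146 kPa.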